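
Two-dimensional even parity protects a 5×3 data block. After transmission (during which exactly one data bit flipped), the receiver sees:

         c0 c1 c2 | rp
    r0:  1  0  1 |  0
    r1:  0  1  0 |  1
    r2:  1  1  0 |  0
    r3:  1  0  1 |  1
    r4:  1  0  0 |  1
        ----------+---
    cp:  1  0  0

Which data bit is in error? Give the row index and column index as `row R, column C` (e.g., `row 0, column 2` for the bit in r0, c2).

Recompute each row's even parity and compare to rp:
  r0: data parity 0, sent rp 0 → ok
  r1: data parity 1, sent rp 1 → ok
  r2: data parity 0, sent rp 0 → ok
  r3: data parity 0, sent rp 1 → mismatch
  r4: data parity 1, sent rp 1 → ok
Recompute each column's even parity and compare to cp:
  c0: data parity 0, sent cp 1 → mismatch
  c1: data parity 0, sent cp 0 → ok
  c2: data parity 0, sent cp 0 → ok
Exactly one row (r3) and one column (c0) fail → the flipped bit is at their intersection.

row 3, column 0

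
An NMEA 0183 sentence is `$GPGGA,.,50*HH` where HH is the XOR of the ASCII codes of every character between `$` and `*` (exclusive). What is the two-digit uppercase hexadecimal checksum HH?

XOR the ASCII codes of the payload characters:
  'G' = 0x47 → acc = 0x47
  'P' = 0x50 → acc = 0x17
  'G' = 0x47 → acc = 0x50
  'G' = 0x47 → acc = 0x17
  'A' = 0x41 → acc = 0x56
  ',' = 0x2C → acc = 0x7A
  '.' = 0x2E → acc = 0x54
  ',' = 0x2C → acc = 0x78
  '5' = 0x35 → acc = 0x4D
  '0' = 0x30 → acc = 0x7D
Checksum = 0x7D.

7D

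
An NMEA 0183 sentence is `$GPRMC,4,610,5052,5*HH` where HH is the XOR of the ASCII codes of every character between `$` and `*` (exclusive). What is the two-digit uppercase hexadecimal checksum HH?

7F

XOR the ASCII codes of the payload characters:
  'G' = 0x47 → acc = 0x47
  'P' = 0x50 → acc = 0x17
  'R' = 0x52 → acc = 0x45
  'M' = 0x4D → acc = 0x08
  'C' = 0x43 → acc = 0x4B
  ',' = 0x2C → acc = 0x67
  '4' = 0x34 → acc = 0x53
  ',' = 0x2C → acc = 0x7F
  '6' = 0x36 → acc = 0x49
  '1' = 0x31 → acc = 0x78
  '0' = 0x30 → acc = 0x48
  ',' = 0x2C → acc = 0x64
  '5' = 0x35 → acc = 0x51
  '0' = 0x30 → acc = 0x61
  '5' = 0x35 → acc = 0x54
  '2' = 0x32 → acc = 0x66
  ',' = 0x2C → acc = 0x4A
  '5' = 0x35 → acc = 0x7F
Checksum = 0x7F.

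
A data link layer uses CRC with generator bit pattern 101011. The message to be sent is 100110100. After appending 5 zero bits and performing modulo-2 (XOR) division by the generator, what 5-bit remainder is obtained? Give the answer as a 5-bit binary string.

Append 5 zeros: 10011010000000. Divide by 101011 (XOR where the leading bit is 1):
  pos 0: 100110 XOR 101011 = 001101
  pos 2: 110110 XOR 101011 = 011101
  pos 3: 111010 XOR 101011 = 010001
  pos 4: 100010 XOR 101011 = 001001
  pos 6: 100100 XOR 101011 = 001111
  pos 8: 111100 XOR 101011 = 010111
Remainder (last 5 bits) = 10111. This is the CRC / FCS.

10111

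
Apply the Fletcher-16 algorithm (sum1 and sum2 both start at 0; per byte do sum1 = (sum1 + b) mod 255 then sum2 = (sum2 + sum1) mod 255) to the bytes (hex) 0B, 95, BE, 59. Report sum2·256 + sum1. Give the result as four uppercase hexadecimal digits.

C3B8

Running sums (mod 255):
  after byte 0 (0B): sum1=11, sum2=11
  after byte 1 (95): sum1=160, sum2=171
  after byte 2 (BE): sum1=95, sum2=11
  after byte 3 (59): sum1=184, sum2=195
Checksum = sum2·256 + sum1 = 195·256 + 184 = 50104 = 0xC3B8.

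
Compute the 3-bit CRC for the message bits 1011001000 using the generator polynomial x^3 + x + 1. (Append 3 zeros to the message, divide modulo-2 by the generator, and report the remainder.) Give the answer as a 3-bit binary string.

101

Append 3 zeros: 1011001000000. Divide by 1011 (XOR where the leading bit is 1):
  pos 0: 1011 XOR 1011 = 0000
  pos 6: 1000 XOR 1011 = 0011
  pos 8: 1100 XOR 1011 = 0111
  pos 9: 1110 XOR 1011 = 0101
Remainder (last 3 bits) = 101. This is the CRC / FCS.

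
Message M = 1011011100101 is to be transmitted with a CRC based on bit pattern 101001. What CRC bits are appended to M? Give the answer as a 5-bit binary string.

Append 5 zeros: 101101110010100000. Divide by 101001 (XOR where the leading bit is 1):
  pos 0: 101101 XOR 101001 = 000100
  pos 3: 100110 XOR 101001 = 001111
  pos 5: 111101 XOR 101001 = 010100
  pos 6: 101000 XOR 101001 = 000001
  pos 11: 110000 XOR 101001 = 011001
  pos 12: 110010 XOR 101001 = 011011
Remainder (last 5 bits) = 11011. This is the CRC / FCS.

11011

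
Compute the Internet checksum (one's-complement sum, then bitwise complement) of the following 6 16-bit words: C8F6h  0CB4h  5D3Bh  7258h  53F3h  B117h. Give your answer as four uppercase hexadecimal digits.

55B6

One's-complement addition (fold any carry out of bit 15 back into bit 0):
  0xC8F6 + 0x0CB4 = 0x0D5AA
  0xD5AA + 0x5D3B = 0x132E5 → wrap carry → 0x32E6
  0x32E6 + 0x7258 = 0x0A53E
  0xA53E + 0x53F3 = 0x0F931
  0xF931 + 0xB117 = 0x1AA48 → wrap carry → 0xAA49
One's-complement sum = 0xAA49.
Checksum = ~0xAA49 & 0xFFFF = 0x55B6.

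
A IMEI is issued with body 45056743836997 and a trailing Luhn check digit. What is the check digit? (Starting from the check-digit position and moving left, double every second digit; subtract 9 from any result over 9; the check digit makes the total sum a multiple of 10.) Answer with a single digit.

0

Partial digits right→left: 7 9 9 6 3 8 3 4 7 6 5 0 5 4
Double every second digit counting from the check-digit position (so the 1st, 3rd, 5th, ... of the partial from the right).
  doubled (with −9 where >9): 5 9 6 6 5 1 1 → sum 33
  kept as-is: 9 6 8 4 6 0 4 → sum 37
Total = 33 + 37 = 70.
Check digit = (10 − (70 mod 10)) mod 10 = 0.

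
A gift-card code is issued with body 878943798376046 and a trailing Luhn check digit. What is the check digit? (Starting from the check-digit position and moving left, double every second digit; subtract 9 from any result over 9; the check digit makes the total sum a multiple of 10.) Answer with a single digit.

Partial digits right→left: 6 4 0 6 7 3 8 9 7 3 4 9 8 7 8
Double every second digit counting from the check-digit position (so the 1st, 3rd, 5th, ... of the partial from the right).
  doubled (with −9 where >9): 3 0 5 7 5 8 7 7 → sum 42
  kept as-is: 4 6 3 9 3 9 7 → sum 41
Total = 42 + 41 = 83.
Check digit = (10 − (83 mod 10)) mod 10 = 7.

7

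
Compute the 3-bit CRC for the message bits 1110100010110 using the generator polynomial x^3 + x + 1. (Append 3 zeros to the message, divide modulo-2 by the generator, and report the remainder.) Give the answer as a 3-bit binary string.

000

Append 3 zeros: 1110100010110000. Divide by 1011 (XOR where the leading bit is 1):
  pos 0: 1110 XOR 1011 = 0101
  pos 1: 1011 XOR 1011 = 0000
  pos 8: 1011 XOR 1011 = 0000
Remainder (last 3 bits) = 000. This is the CRC / FCS.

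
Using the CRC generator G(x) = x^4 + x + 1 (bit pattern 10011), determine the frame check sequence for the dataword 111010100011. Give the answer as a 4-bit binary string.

0100

Append 4 zeros: 1110101000110000. Divide by 10011 (XOR where the leading bit is 1):
  pos 0: 11101 XOR 10011 = 01110
  pos 1: 11100 XOR 10011 = 01111
  pos 2: 11111 XOR 10011 = 01100
  pos 3: 11000 XOR 10011 = 01011
  pos 4: 10110 XOR 10011 = 00101
  pos 6: 10101 XOR 10011 = 00110
  pos 8: 11010 XOR 10011 = 01001
  pos 9: 10010 XOR 10011 = 00001
Remainder (last 4 bits) = 0100. This is the CRC / FCS.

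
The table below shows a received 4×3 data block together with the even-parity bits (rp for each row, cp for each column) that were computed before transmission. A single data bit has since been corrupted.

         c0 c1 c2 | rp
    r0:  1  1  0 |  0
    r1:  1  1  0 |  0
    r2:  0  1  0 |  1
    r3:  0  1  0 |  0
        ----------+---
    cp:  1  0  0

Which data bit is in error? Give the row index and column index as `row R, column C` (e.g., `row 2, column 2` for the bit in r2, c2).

row 3, column 0

Recompute each row's even parity and compare to rp:
  r0: data parity 0, sent rp 0 → ok
  r1: data parity 0, sent rp 0 → ok
  r2: data parity 1, sent rp 1 → ok
  r3: data parity 1, sent rp 0 → mismatch
Recompute each column's even parity and compare to cp:
  c0: data parity 0, sent cp 1 → mismatch
  c1: data parity 0, sent cp 0 → ok
  c2: data parity 0, sent cp 0 → ok
Exactly one row (r3) and one column (c0) fail → the flipped bit is at their intersection.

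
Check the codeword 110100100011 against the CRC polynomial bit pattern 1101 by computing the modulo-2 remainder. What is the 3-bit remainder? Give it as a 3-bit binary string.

Modulo-2 division of 110100100011 by 1101:
  pos 0: 1101 XOR 1101 = 0000
  pos 6: 1000 XOR 1101 = 0101
  pos 7: 1011 XOR 1101 = 0110
  pos 8: 1101 XOR 1101 = 0000
Remainder = 000 (zero — the frame passes the CRC check).

000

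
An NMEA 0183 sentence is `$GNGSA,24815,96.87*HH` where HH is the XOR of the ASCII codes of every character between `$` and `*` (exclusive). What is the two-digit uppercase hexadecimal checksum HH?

XOR the ASCII codes of the payload characters:
  'G' = 0x47 → acc = 0x47
  'N' = 0x4E → acc = 0x09
  'G' = 0x47 → acc = 0x4E
  'S' = 0x53 → acc = 0x1D
  'A' = 0x41 → acc = 0x5C
  ',' = 0x2C → acc = 0x70
  '2' = 0x32 → acc = 0x42
  '4' = 0x34 → acc = 0x76
  '8' = 0x38 → acc = 0x4E
  '1' = 0x31 → acc = 0x7F
  '5' = 0x35 → acc = 0x4A
  ',' = 0x2C → acc = 0x66
  '9' = 0x39 → acc = 0x5F
  '6' = 0x36 → acc = 0x69
  '.' = 0x2E → acc = 0x47
  '8' = 0x38 → acc = 0x7F
  '7' = 0x37 → acc = 0x48
Checksum = 0x48.

48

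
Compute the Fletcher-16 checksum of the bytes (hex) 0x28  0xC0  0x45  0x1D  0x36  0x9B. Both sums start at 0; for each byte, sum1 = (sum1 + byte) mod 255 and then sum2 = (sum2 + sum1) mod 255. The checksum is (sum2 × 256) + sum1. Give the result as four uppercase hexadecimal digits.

Running sums (mod 255):
  after byte 0 (0x28): sum1=40, sum2=40
  after byte 1 (0xC0): sum1=232, sum2=17
  after byte 2 (0x45): sum1=46, sum2=63
  after byte 3 (0x1D): sum1=75, sum2=138
  after byte 4 (0x36): sum1=129, sum2=12
  after byte 5 (0x9B): sum1=29, sum2=41
Checksum = sum2·256 + sum1 = 41·256 + 29 = 10525 = 0x291D.

291D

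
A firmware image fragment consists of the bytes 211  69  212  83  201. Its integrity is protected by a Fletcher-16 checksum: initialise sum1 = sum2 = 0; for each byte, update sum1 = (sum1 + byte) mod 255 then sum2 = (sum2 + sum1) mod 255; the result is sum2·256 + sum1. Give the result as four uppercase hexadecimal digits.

270B

Running sums (mod 255):
  after byte 0 (211): sum1=211, sum2=211
  after byte 1 (69): sum1=25, sum2=236
  after byte 2 (212): sum1=237, sum2=218
  after byte 3 (83): sum1=65, sum2=28
  after byte 4 (201): sum1=11, sum2=39
Checksum = sum2·256 + sum1 = 39·256 + 11 = 9995 = 0x270B.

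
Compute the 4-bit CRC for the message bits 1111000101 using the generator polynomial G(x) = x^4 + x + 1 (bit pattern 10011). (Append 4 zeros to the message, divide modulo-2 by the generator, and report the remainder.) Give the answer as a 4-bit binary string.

Append 4 zeros: 11110001010000. Divide by 10011 (XOR where the leading bit is 1):
  pos 0: 11110 XOR 10011 = 01101
  pos 1: 11010 XOR 10011 = 01001
  pos 2: 10010 XOR 10011 = 00001
  pos 6: 11010 XOR 10011 = 01001
  pos 7: 10010 XOR 10011 = 00001
Remainder (last 4 bits) = 0100. This is the CRC / FCS.

0100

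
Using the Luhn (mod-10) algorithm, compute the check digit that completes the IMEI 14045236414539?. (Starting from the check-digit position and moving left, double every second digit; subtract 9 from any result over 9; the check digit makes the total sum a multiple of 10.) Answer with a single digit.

5

Partial digits right→left: 9 3 5 4 1 4 6 3 2 5 4 0 4 1
Double every second digit counting from the check-digit position (so the 1st, 3rd, 5th, ... of the partial from the right).
  doubled (with −9 where >9): 9 1 2 3 4 8 8 → sum 35
  kept as-is: 3 4 4 3 5 0 1 → sum 20
Total = 35 + 20 = 55.
Check digit = (10 − (55 mod 10)) mod 10 = 5.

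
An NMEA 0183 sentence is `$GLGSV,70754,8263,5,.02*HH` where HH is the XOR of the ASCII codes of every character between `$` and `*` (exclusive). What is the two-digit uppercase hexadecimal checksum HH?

XOR the ASCII codes of the payload characters:
  'G' = 0x47 → acc = 0x47
  'L' = 0x4C → acc = 0x0B
  'G' = 0x47 → acc = 0x4C
  'S' = 0x53 → acc = 0x1F
  'V' = 0x56 → acc = 0x49
  ',' = 0x2C → acc = 0x65
  '7' = 0x37 → acc = 0x52
  '0' = 0x30 → acc = 0x62
  '7' = 0x37 → acc = 0x55
  '5' = 0x35 → acc = 0x60
  '4' = 0x34 → acc = 0x54
  ',' = 0x2C → acc = 0x78
  '8' = 0x38 → acc = 0x40
  '2' = 0x32 → acc = 0x72
  '6' = 0x36 → acc = 0x44
  '3' = 0x33 → acc = 0x77
  ',' = 0x2C → acc = 0x5B
  '5' = 0x35 → acc = 0x6E
  ',' = 0x2C → acc = 0x42
  '.' = 0x2E → acc = 0x6C
  '0' = 0x30 → acc = 0x5C
  '2' = 0x32 → acc = 0x6E
Checksum = 0x6E.

6E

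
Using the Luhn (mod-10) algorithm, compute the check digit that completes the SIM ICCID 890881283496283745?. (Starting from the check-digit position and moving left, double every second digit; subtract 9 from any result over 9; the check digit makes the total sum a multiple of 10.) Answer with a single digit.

2

Partial digits right→left: 5 4 7 3 8 2 6 9 4 3 8 2 1 8 8 0 9 8
Double every second digit counting from the check-digit position (so the 1st, 3rd, 5th, ... of the partial from the right).
  doubled (with −9 where >9): 1 5 7 3 8 7 2 7 9 → sum 49
  kept as-is: 4 3 2 9 3 2 8 0 8 → sum 39
Total = 49 + 39 = 88.
Check digit = (10 − (88 mod 10)) mod 10 = 2.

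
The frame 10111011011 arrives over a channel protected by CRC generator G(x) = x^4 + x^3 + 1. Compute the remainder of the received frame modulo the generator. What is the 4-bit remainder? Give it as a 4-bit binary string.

Modulo-2 division of 10111011011 by 11001:
  pos 0: 10111 XOR 11001 = 01110
  pos 1: 11100 XOR 11001 = 00101
  pos 3: 10111 XOR 11001 = 01110
  pos 4: 11100 XOR 11001 = 00101
  pos 6: 10111 XOR 11001 = 01110
Remainder = 1110 (nonzero — an error is detected).

1110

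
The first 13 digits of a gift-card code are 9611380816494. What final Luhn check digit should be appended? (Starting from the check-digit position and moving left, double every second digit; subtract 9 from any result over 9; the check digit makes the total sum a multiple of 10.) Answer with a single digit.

Partial digits right→left: 4 9 4 6 1 8 0 8 3 1 1 6 9
Double every second digit counting from the check-digit position (so the 1st, 3rd, 5th, ... of the partial from the right).
  doubled (with −9 where >9): 8 8 2 0 6 2 9 → sum 35
  kept as-is: 9 6 8 8 1 6 → sum 38
Total = 35 + 38 = 73.
Check digit = (10 − (73 mod 10)) mod 10 = 7.

7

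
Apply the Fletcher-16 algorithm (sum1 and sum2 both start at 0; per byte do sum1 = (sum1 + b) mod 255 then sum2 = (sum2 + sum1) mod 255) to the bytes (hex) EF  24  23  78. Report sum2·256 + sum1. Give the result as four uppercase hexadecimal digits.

Running sums (mod 255):
  after byte 0 (EF): sum1=239, sum2=239
  after byte 1 (24): sum1=20, sum2=4
  after byte 2 (23): sum1=55, sum2=59
  after byte 3 (78): sum1=175, sum2=234
Checksum = sum2·256 + sum1 = 234·256 + 175 = 60079 = 0xEAAF.

EAAF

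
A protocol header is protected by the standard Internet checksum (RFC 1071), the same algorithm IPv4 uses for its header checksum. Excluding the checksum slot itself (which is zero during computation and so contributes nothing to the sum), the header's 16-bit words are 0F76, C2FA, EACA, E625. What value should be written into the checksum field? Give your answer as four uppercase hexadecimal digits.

One's-complement addition (fold any carry out of bit 15 back into bit 0):
  0x0F76 + 0xC2FA = 0x0D270
  0xD270 + 0xEACA = 0x1BD3A → wrap carry → 0xBD3B
  0xBD3B + 0xE625 = 0x1A360 → wrap carry → 0xA361
One's-complement sum = 0xA361.
Checksum = ~0xA361 & 0xFFFF = 0x5C9E.

5C9E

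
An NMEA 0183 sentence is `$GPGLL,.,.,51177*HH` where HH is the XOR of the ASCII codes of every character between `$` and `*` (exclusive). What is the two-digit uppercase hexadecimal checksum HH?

XOR the ASCII codes of the payload characters:
  'G' = 0x47 → acc = 0x47
  'P' = 0x50 → acc = 0x17
  'G' = 0x47 → acc = 0x50
  'L' = 0x4C → acc = 0x1C
  'L' = 0x4C → acc = 0x50
  ',' = 0x2C → acc = 0x7C
  '.' = 0x2E → acc = 0x52
  ',' = 0x2C → acc = 0x7E
  '.' = 0x2E → acc = 0x50
  ',' = 0x2C → acc = 0x7C
  '5' = 0x35 → acc = 0x49
  '1' = 0x31 → acc = 0x78
  '1' = 0x31 → acc = 0x49
  '7' = 0x37 → acc = 0x7E
  '7' = 0x37 → acc = 0x49
Checksum = 0x49.

49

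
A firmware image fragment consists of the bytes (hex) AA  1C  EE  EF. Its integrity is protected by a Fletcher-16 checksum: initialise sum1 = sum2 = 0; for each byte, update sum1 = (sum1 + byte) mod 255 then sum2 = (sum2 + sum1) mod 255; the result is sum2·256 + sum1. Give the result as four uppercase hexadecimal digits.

Running sums (mod 255):
  after byte 0 (AA): sum1=170, sum2=170
  after byte 1 (1C): sum1=198, sum2=113
  after byte 2 (EE): sum1=181, sum2=39
  after byte 3 (EF): sum1=165, sum2=204
Checksum = sum2·256 + sum1 = 204·256 + 165 = 52389 = 0xCCA5.

CCA5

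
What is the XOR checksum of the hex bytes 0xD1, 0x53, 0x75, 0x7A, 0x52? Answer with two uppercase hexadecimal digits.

DF

XOR the bytes together:
  start with 0xD1
  0xD1 ⊕ 0x53 = 0x82
  0x82 ⊕ 0x75 = 0xF7
  0xF7 ⊕ 0x7A = 0x8D
  0x8D ⊕ 0x52 = 0xDF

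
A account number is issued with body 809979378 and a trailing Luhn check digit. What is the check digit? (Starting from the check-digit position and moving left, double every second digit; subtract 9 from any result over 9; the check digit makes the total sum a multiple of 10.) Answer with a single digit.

1

Partial digits right→left: 8 7 3 9 7 9 9 0 8
Double every second digit counting from the check-digit position (so the 1st, 3rd, 5th, ... of the partial from the right).
  doubled (with −9 where >9): 7 6 5 9 7 → sum 34
  kept as-is: 7 9 9 0 → sum 25
Total = 34 + 25 = 59.
Check digit = (10 − (59 mod 10)) mod 10 = 1.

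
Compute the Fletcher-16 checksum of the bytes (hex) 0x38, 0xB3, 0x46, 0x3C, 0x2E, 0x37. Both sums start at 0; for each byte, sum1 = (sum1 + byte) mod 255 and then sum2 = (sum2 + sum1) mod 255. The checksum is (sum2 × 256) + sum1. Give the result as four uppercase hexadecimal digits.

Running sums (mod 255):
  after byte 0 (0x38): sum1=56, sum2=56
  after byte 1 (0xB3): sum1=235, sum2=36
  after byte 2 (0x46): sum1=50, sum2=86
  after byte 3 (0x3C): sum1=110, sum2=196
  after byte 4 (0x2E): sum1=156, sum2=97
  after byte 5 (0x37): sum1=211, sum2=53
Checksum = sum2·256 + sum1 = 53·256 + 211 = 13779 = 0x35D3.

35D3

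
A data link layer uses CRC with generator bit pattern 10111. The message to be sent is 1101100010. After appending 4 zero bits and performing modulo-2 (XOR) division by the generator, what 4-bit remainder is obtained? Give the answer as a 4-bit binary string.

0111

Append 4 zeros: 11011000100000. Divide by 10111 (XOR where the leading bit is 1):
  pos 0: 11011 XOR 10111 = 01100
  pos 1: 11000 XOR 10111 = 01111
  pos 2: 11110 XOR 10111 = 01001
  pos 3: 10010 XOR 10111 = 00101
  pos 5: 10110 XOR 10111 = 00001
  pos 9: 10000 XOR 10111 = 00111
Remainder (last 4 bits) = 0111. This is the CRC / FCS.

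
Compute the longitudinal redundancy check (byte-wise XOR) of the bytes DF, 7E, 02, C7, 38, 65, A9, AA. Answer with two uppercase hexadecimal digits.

XOR the bytes together:
  start with 0xDF
  0xDF ⊕ 0x7E = 0xA1
  0xA1 ⊕ 0x02 = 0xA3
  0xA3 ⊕ 0xC7 = 0x64
  0x64 ⊕ 0x38 = 0x5C
  0x5C ⊕ 0x65 = 0x39
  0x39 ⊕ 0xA9 = 0x90
  0x90 ⊕ 0xAA = 0x3A

3A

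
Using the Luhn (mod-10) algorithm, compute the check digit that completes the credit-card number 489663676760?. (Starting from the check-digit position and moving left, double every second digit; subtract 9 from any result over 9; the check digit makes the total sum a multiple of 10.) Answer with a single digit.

7

Partial digits right→left: 0 6 7 6 7 6 3 6 6 9 8 4
Double every second digit counting from the check-digit position (so the 1st, 3rd, 5th, ... of the partial from the right).
  doubled (with −9 where >9): 0 5 5 6 3 7 → sum 26
  kept as-is: 6 6 6 6 9 4 → sum 37
Total = 26 + 37 = 63.
Check digit = (10 − (63 mod 10)) mod 10 = 7.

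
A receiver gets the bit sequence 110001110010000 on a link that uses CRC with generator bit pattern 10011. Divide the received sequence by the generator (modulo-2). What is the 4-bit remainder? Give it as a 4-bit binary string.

Modulo-2 division of 110001110010000 by 10011:
  pos 0: 11000 XOR 10011 = 01011
  pos 1: 10111 XOR 10011 = 00100
  pos 3: 10011 XOR 10011 = 00000
  pos 10: 10000 XOR 10011 = 00011
Remainder = 0011 (nonzero — an error is detected).

0011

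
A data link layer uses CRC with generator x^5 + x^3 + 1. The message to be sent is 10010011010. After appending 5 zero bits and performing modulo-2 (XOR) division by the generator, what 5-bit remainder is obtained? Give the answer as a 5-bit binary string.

Append 5 zeros: 1001001101000000. Divide by 101001 (XOR where the leading bit is 1):
  pos 0: 100100 XOR 101001 = 001101
  pos 2: 110111 XOR 101001 = 011110
  pos 3: 111100 XOR 101001 = 010101
  pos 4: 101011 XOR 101001 = 000010
  pos 8: 100000 XOR 101001 = 001001
  pos 10: 100100 XOR 101001 = 001101
Remainder (last 5 bits) = 01101. This is the CRC / FCS.

01101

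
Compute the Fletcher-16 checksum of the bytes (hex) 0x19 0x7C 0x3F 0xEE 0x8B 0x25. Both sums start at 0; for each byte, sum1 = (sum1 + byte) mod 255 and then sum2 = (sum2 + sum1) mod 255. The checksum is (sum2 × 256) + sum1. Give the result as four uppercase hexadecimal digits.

0B74

Running sums (mod 255):
  after byte 0 (0x19): sum1=25, sum2=25
  after byte 1 (0x7C): sum1=149, sum2=174
  after byte 2 (0x3F): sum1=212, sum2=131
  after byte 3 (0xEE): sum1=195, sum2=71
  after byte 4 (0x8B): sum1=79, sum2=150
  after byte 5 (0x25): sum1=116, sum2=11
Checksum = sum2·256 + sum1 = 11·256 + 116 = 2932 = 0x0B74.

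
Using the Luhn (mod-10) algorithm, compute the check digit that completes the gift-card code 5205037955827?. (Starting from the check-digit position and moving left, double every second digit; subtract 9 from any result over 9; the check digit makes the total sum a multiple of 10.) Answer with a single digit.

Partial digits right→left: 7 2 8 5 5 9 7 3 0 5 0 2 5
Double every second digit counting from the check-digit position (so the 1st, 3rd, 5th, ... of the partial from the right).
  doubled (with −9 where >9): 5 7 1 5 0 0 1 → sum 19
  kept as-is: 2 5 9 3 5 2 → sum 26
Total = 19 + 26 = 45.
Check digit = (10 − (45 mod 10)) mod 10 = 5.

5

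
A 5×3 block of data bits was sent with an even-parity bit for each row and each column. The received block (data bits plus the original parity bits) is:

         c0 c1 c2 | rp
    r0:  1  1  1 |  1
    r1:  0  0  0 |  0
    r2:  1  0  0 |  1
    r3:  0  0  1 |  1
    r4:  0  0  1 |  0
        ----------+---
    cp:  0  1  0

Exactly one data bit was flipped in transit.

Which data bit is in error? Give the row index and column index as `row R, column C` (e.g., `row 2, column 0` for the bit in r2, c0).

row 4, column 2

Recompute each row's even parity and compare to rp:
  r0: data parity 1, sent rp 1 → ok
  r1: data parity 0, sent rp 0 → ok
  r2: data parity 1, sent rp 1 → ok
  r3: data parity 1, sent rp 1 → ok
  r4: data parity 1, sent rp 0 → mismatch
Recompute each column's even parity and compare to cp:
  c0: data parity 0, sent cp 0 → ok
  c1: data parity 1, sent cp 1 → ok
  c2: data parity 1, sent cp 0 → mismatch
Exactly one row (r4) and one column (c2) fail → the flipped bit is at their intersection.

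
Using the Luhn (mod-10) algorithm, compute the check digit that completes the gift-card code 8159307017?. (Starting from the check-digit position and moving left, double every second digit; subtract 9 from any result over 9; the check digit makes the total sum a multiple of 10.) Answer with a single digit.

Partial digits right→left: 7 1 0 7 0 3 9 5 1 8
Double every second digit counting from the check-digit position (so the 1st, 3rd, 5th, ... of the partial from the right).
  doubled (with −9 where >9): 5 0 0 9 2 → sum 16
  kept as-is: 1 7 3 5 8 → sum 24
Total = 16 + 24 = 40.
Check digit = (10 − (40 mod 10)) mod 10 = 0.

0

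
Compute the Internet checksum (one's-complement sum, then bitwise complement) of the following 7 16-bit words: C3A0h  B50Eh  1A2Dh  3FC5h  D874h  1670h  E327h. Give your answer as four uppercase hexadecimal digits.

5B51

One's-complement addition (fold any carry out of bit 15 back into bit 0):
  0xC3A0 + 0xB50E = 0x178AE → wrap carry → 0x78AF
  0x78AF + 0x1A2D = 0x092DC
  0x92DC + 0x3FC5 = 0x0D2A1
  0xD2A1 + 0xD874 = 0x1AB15 → wrap carry → 0xAB16
  0xAB16 + 0x1670 = 0x0C186
  0xC186 + 0xE327 = 0x1A4AD → wrap carry → 0xA4AE
One's-complement sum = 0xA4AE.
Checksum = ~0xA4AE & 0xFFFF = 0x5B51.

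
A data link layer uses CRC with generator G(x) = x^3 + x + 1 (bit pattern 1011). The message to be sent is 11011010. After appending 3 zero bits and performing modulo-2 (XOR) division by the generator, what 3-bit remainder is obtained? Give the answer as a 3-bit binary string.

101

Append 3 zeros: 11011010000. Divide by 1011 (XOR where the leading bit is 1):
  pos 0: 1101 XOR 1011 = 0110
  pos 1: 1101 XOR 1011 = 0110
  pos 2: 1100 XOR 1011 = 0111
  pos 3: 1111 XOR 1011 = 0100
  pos 4: 1000 XOR 1011 = 0011
  pos 6: 1100 XOR 1011 = 0111
  pos 7: 1110 XOR 1011 = 0101
Remainder (last 3 bits) = 101. This is the CRC / FCS.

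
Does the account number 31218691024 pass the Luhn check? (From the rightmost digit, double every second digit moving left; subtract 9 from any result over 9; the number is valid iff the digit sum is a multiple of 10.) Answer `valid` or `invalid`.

invalid

From the right, keep odd positions and double even positions (subtract 9 from any doubled value over 9):
  doubled (positions 2,4,...): 4 2 3 2 2 → sum 13
  kept (positions 1,3,...): 4 0 9 8 2 3 → sum 26
Total = 39.
39 mod 10 = 9, so the number is invalid.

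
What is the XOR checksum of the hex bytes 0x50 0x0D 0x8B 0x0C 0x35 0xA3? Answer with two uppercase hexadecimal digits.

4C

XOR the bytes together:
  start with 0x50
  0x50 ⊕ 0x0D = 0x5D
  0x5D ⊕ 0x8B = 0xD6
  0xD6 ⊕ 0x0C = 0xDA
  0xDA ⊕ 0x35 = 0xEF
  0xEF ⊕ 0xA3 = 0x4C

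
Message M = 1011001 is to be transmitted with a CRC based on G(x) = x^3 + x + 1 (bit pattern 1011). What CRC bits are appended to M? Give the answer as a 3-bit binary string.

011

Append 3 zeros: 1011001000. Divide by 1011 (XOR where the leading bit is 1):
  pos 0: 1011 XOR 1011 = 0000
  pos 6: 1000 XOR 1011 = 0011
Remainder (last 3 bits) = 011. This is the CRC / FCS.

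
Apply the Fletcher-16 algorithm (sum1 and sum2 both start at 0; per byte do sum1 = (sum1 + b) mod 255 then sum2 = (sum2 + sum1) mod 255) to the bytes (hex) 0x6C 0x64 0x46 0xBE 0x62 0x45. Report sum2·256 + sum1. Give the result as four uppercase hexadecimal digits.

Running sums (mod 255):
  after byte 0 (0x6C): sum1=108, sum2=108
  after byte 1 (0x64): sum1=208, sum2=61
  after byte 2 (0x46): sum1=23, sum2=84
  after byte 3 (0xBE): sum1=213, sum2=42
  after byte 4 (0x62): sum1=56, sum2=98
  after byte 5 (0x45): sum1=125, sum2=223
Checksum = sum2·256 + sum1 = 223·256 + 125 = 57213 = 0xDF7D.

DF7D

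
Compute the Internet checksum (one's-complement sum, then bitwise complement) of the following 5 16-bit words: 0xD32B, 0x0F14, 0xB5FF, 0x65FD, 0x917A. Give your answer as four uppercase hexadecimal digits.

7048

One's-complement addition (fold any carry out of bit 15 back into bit 0):
  0xD32B + 0x0F14 = 0x0E23F
  0xE23F + 0xB5FF = 0x1983E → wrap carry → 0x983F
  0x983F + 0x65FD = 0x0FE3C
  0xFE3C + 0x917A = 0x18FB6 → wrap carry → 0x8FB7
One's-complement sum = 0x8FB7.
Checksum = ~0x8FB7 & 0xFFFF = 0x7048.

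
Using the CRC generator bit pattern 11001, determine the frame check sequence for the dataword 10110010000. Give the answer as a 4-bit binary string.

1100

Append 4 zeros: 101100100000000. Divide by 11001 (XOR where the leading bit is 1):
  pos 0: 10110 XOR 11001 = 01111
  pos 1: 11110 XOR 11001 = 00111
  pos 3: 11110 XOR 11001 = 00111
  pos 5: 11100 XOR 11001 = 00101
  pos 7: 10100 XOR 11001 = 01101
  pos 8: 11010 XOR 11001 = 00011
Remainder (last 4 bits) = 1100. This is the CRC / FCS.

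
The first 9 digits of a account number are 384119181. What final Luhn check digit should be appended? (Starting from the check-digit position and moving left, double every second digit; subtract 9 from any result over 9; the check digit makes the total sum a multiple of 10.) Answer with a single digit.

Partial digits right→left: 1 8 1 9 1 1 4 8 3
Double every second digit counting from the check-digit position (so the 1st, 3rd, 5th, ... of the partial from the right).
  doubled (with −9 where >9): 2 2 2 8 6 → sum 20
  kept as-is: 8 9 1 8 → sum 26
Total = 20 + 26 = 46.
Check digit = (10 − (46 mod 10)) mod 10 = 4.

4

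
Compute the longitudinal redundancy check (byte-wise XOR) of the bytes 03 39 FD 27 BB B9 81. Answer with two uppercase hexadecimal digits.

63

XOR the bytes together:
  start with 0x03
  0x03 ⊕ 0x39 = 0x3A
  0x3A ⊕ 0xFD = 0xC7
  0xC7 ⊕ 0x27 = 0xE0
  0xE0 ⊕ 0xBB = 0x5B
  0x5B ⊕ 0xB9 = 0xE2
  0xE2 ⊕ 0x81 = 0x63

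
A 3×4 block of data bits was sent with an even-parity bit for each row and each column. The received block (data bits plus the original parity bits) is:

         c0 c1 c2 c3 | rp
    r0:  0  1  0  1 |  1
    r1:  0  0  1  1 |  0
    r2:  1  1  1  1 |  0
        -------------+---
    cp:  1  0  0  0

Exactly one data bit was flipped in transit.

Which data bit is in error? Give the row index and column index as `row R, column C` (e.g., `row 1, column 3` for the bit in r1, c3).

Recompute each row's even parity and compare to rp:
  r0: data parity 0, sent rp 1 → mismatch
  r1: data parity 0, sent rp 0 → ok
  r2: data parity 0, sent rp 0 → ok
Recompute each column's even parity and compare to cp:
  c0: data parity 1, sent cp 1 → ok
  c1: data parity 0, sent cp 0 → ok
  c2: data parity 0, sent cp 0 → ok
  c3: data parity 1, sent cp 0 → mismatch
Exactly one row (r0) and one column (c3) fail → the flipped bit is at their intersection.

row 0, column 3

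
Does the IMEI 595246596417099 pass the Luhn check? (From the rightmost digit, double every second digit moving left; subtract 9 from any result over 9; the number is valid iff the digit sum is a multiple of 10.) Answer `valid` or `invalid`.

invalid

From the right, keep odd positions and double even positions (subtract 9 from any doubled value over 9):
  doubled (positions 2,4,...): 9 5 8 9 3 4 9 → sum 47
  kept (positions 1,3,...): 9 0 1 6 5 4 5 5 → sum 35
Total = 82.
82 mod 10 = 2, so the number is invalid.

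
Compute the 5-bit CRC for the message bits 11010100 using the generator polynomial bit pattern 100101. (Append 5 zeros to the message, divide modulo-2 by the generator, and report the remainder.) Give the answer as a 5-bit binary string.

00111

Append 5 zeros: 1101010000000. Divide by 100101 (XOR where the leading bit is 1):
  pos 0: 110101 XOR 100101 = 010000
  pos 1: 100000 XOR 100101 = 000101
  pos 4: 101000 XOR 100101 = 001101
  pos 6: 110100 XOR 100101 = 010001
  pos 7: 100010 XOR 100101 = 000111
Remainder (last 5 bits) = 00111. This is the CRC / FCS.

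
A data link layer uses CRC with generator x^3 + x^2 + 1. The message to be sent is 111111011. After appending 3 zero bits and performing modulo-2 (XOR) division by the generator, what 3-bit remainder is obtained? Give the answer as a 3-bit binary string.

001

Append 3 zeros: 111111011000. Divide by 1101 (XOR where the leading bit is 1):
  pos 0: 1111 XOR 1101 = 0010
  pos 2: 1011 XOR 1101 = 0110
  pos 3: 1100 XOR 1101 = 0001
  pos 6: 1110 XOR 1101 = 0011
  pos 8: 1100 XOR 1101 = 0001
Remainder (last 3 bits) = 001. This is the CRC / FCS.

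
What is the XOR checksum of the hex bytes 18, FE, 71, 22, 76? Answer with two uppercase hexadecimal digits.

XOR the bytes together:
  start with 0x18
  0x18 ⊕ 0xFE = 0xE6
  0xE6 ⊕ 0x71 = 0x97
  0x97 ⊕ 0x22 = 0xB5
  0xB5 ⊕ 0x76 = 0xC3

C3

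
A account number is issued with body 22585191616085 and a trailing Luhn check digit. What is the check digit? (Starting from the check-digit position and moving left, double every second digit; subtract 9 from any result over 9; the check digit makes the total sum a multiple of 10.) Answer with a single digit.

1

Partial digits right→left: 5 8 0 6 1 6 1 9 1 5 8 5 2 2
Double every second digit counting from the check-digit position (so the 1st, 3rd, 5th, ... of the partial from the right).
  doubled (with −9 where >9): 1 0 2 2 2 7 4 → sum 18
  kept as-is: 8 6 6 9 5 5 2 → sum 41
Total = 18 + 41 = 59.
Check digit = (10 − (59 mod 10)) mod 10 = 1.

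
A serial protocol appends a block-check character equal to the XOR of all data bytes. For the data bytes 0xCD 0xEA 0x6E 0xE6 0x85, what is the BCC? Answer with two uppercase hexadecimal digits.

XOR the bytes together:
  start with 0xCD
  0xCD ⊕ 0xEA = 0x27
  0x27 ⊕ 0x6E = 0x49
  0x49 ⊕ 0xE6 = 0xAF
  0xAF ⊕ 0x85 = 0x2A

2A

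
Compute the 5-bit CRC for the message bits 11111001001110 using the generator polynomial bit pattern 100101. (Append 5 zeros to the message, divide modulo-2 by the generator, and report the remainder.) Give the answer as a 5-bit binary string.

11101

Append 5 zeros: 1111100100111000000. Divide by 100101 (XOR where the leading bit is 1):
  pos 0: 111110 XOR 100101 = 011011
  pos 1: 110110 XOR 100101 = 010011
  pos 2: 100111 XOR 100101 = 000010
  pos 6: 100011 XOR 100101 = 000110
  pos 9: 110100 XOR 100101 = 010001
  pos 10: 100010 XOR 100101 = 000111
  pos 13: 111000 XOR 100101 = 011101
Remainder (last 5 bits) = 11101. This is the CRC / FCS.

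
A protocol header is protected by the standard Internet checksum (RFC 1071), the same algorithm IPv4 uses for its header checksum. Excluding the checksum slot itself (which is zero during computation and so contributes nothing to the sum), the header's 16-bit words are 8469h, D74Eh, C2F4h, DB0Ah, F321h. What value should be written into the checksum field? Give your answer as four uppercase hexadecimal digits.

1326

One's-complement addition (fold any carry out of bit 15 back into bit 0):
  0x8469 + 0xD74E = 0x15BB7 → wrap carry → 0x5BB8
  0x5BB8 + 0xC2F4 = 0x11EAC → wrap carry → 0x1EAD
  0x1EAD + 0xDB0A = 0x0F9B7
  0xF9B7 + 0xF321 = 0x1ECD8 → wrap carry → 0xECD9
One's-complement sum = 0xECD9.
Checksum = ~0xECD9 & 0xFFFF = 0x1326.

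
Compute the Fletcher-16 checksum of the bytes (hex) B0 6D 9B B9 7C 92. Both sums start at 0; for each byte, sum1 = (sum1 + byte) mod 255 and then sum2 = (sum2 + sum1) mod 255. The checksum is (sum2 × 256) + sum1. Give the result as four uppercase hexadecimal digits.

Running sums (mod 255):
  after byte 0 (B0): sum1=176, sum2=176
  after byte 1 (6D): sum1=30, sum2=206
  after byte 2 (9B): sum1=185, sum2=136
  after byte 3 (B9): sum1=115, sum2=251
  after byte 4 (7C): sum1=239, sum2=235
  after byte 5 (92): sum1=130, sum2=110
Checksum = sum2·256 + sum1 = 110·256 + 130 = 28290 = 0x6E82.

6E82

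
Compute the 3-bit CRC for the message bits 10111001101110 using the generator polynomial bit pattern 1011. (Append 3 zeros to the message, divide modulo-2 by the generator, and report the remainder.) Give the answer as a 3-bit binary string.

101

Append 3 zeros: 10111001101110000. Divide by 1011 (XOR where the leading bit is 1):
  pos 0: 1011 XOR 1011 = 0000
  pos 4: 1001 XOR 1011 = 0010
  pos 6: 1010 XOR 1011 = 0001
  pos 9: 1111 XOR 1011 = 0100
  pos 10: 1000 XOR 1011 = 0011
  pos 12: 1100 XOR 1011 = 0111
  pos 13: 1110 XOR 1011 = 0101
Remainder (last 3 bits) = 101. This is the CRC / FCS.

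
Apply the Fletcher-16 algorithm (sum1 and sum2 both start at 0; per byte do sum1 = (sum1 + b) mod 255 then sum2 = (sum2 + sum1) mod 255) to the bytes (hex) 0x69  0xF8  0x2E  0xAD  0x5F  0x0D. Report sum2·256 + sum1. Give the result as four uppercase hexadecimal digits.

Running sums (mod 255):
  after byte 0 (0x69): sum1=105, sum2=105
  after byte 1 (0xF8): sum1=98, sum2=203
  after byte 2 (0x2E): sum1=144, sum2=92
  after byte 3 (0xAD): sum1=62, sum2=154
  after byte 4 (0x5F): sum1=157, sum2=56
  after byte 5 (0x0D): sum1=170, sum2=226
Checksum = sum2·256 + sum1 = 226·256 + 170 = 58026 = 0xE2AA.

E2AA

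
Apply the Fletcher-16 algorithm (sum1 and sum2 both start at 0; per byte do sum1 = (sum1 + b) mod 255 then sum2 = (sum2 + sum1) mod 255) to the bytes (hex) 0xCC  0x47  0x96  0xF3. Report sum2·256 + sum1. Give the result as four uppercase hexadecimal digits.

2A9E

Running sums (mod 255):
  after byte 0 (0xCC): sum1=204, sum2=204
  after byte 1 (0x47): sum1=20, sum2=224
  after byte 2 (0x96): sum1=170, sum2=139
  after byte 3 (0xF3): sum1=158, sum2=42
Checksum = sum2·256 + sum1 = 42·256 + 158 = 10910 = 0x2A9E.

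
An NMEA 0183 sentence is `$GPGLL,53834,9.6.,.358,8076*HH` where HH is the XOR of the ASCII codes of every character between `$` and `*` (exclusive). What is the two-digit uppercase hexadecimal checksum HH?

XOR the ASCII codes of the payload characters:
  'G' = 0x47 → acc = 0x47
  'P' = 0x50 → acc = 0x17
  'G' = 0x47 → acc = 0x50
  'L' = 0x4C → acc = 0x1C
  'L' = 0x4C → acc = 0x50
  ',' = 0x2C → acc = 0x7C
  '5' = 0x35 → acc = 0x49
  '3' = 0x33 → acc = 0x7A
  '8' = 0x38 → acc = 0x42
  '3' = 0x33 → acc = 0x71
  '4' = 0x34 → acc = 0x45
  ',' = 0x2C → acc = 0x69
  '9' = 0x39 → acc = 0x50
  '.' = 0x2E → acc = 0x7E
  '6' = 0x36 → acc = 0x48
  '.' = 0x2E → acc = 0x66
  ',' = 0x2C → acc = 0x4A
  '.' = 0x2E → acc = 0x64
  '3' = 0x33 → acc = 0x57
  '5' = 0x35 → acc = 0x62
  '8' = 0x38 → acc = 0x5A
  ',' = 0x2C → acc = 0x76
  '8' = 0x38 → acc = 0x4E
  '0' = 0x30 → acc = 0x7E
  '7' = 0x37 → acc = 0x49
  '6' = 0x36 → acc = 0x7F
Checksum = 0x7F.

7F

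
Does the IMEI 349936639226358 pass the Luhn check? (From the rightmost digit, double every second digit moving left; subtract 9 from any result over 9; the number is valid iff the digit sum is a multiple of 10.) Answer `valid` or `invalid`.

invalid

From the right, keep odd positions and double even positions (subtract 9 from any doubled value over 9):
  doubled (positions 2,4,...): 1 3 4 6 3 9 8 → sum 34
  kept (positions 1,3,...): 8 3 2 9 6 3 9 3 → sum 43
Total = 77.
77 mod 10 = 7, so the number is invalid.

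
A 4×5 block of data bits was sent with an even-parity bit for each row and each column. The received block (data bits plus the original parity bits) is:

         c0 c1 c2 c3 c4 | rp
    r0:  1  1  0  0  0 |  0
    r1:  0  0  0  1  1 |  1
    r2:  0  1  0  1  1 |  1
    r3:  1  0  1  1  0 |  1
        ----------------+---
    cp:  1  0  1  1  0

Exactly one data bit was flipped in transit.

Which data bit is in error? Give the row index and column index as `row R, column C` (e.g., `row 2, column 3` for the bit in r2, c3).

Recompute each row's even parity and compare to rp:
  r0: data parity 0, sent rp 0 → ok
  r1: data parity 0, sent rp 1 → mismatch
  r2: data parity 1, sent rp 1 → ok
  r3: data parity 1, sent rp 1 → ok
Recompute each column's even parity and compare to cp:
  c0: data parity 0, sent cp 1 → mismatch
  c1: data parity 0, sent cp 0 → ok
  c2: data parity 1, sent cp 1 → ok
  c3: data parity 1, sent cp 1 → ok
  c4: data parity 0, sent cp 0 → ok
Exactly one row (r1) and one column (c0) fail → the flipped bit is at their intersection.

row 1, column 0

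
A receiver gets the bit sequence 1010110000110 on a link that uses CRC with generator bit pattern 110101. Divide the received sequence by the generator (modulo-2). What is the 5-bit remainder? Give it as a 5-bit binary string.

00000

Modulo-2 division of 1010110000110 by 110101:
  pos 0: 101011 XOR 110101 = 011110
  pos 1: 111100 XOR 110101 = 001001
  pos 3: 100100 XOR 110101 = 010001
  pos 4: 100010 XOR 110101 = 010111
  pos 5: 101111 XOR 110101 = 011010
  pos 6: 110101 XOR 110101 = 000000
Remainder = 00000 (zero — the frame passes the CRC check).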